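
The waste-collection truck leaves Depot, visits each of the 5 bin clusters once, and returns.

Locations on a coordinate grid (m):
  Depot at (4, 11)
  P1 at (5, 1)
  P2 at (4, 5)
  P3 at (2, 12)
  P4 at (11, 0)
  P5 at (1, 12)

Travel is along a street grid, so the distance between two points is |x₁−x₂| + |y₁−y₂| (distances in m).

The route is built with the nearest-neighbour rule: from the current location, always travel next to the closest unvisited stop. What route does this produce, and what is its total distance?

44 m along Depot → P3 → P5 → P2 → P1 → P4 → Depot.

Depot → [P3:3 / P5:4 / P2:6 / P1:11 / P4:18] → P3 (3)
P3 → [P5:1 / P2:9 / P1:14 / P4:21] → P5 (1)
P5 → [P2:10 / P1:15 / P4:22] → P2 (10)
P2 → [P1:5 / P4:12] → P1 (5)
P1 → [P4:7] → P4 (7)
Return P4→Depot: 18.
Total = 3 + 1 + 10 + 5 + 7 + 18 = 44.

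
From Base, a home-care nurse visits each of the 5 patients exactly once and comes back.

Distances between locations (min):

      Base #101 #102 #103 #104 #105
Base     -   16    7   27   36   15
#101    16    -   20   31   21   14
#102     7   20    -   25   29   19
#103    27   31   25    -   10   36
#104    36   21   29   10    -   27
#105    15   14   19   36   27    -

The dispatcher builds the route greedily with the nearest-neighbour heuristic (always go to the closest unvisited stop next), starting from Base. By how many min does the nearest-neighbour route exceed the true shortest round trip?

The nearest-neighbour route is 6 min longer than optimal.

From Base: #102=7, #105=15, #101=16, #103=27, #104=36 → choose #102 (7).
From #102: #105=19, #101=20, #103=25, #104=29 → choose #105 (19).
From #105: #101=14, #104=27, #103=36 → choose #101 (14).
From #101: #104=21, #103=31 → choose #104 (21).
From #104: #103=10 → choose #103 (10).
NN route Base → #102 → #105 → #101 → #104 → #103 → Base costs 98.
Optimal: Base → #102 → #103 → #104 → #101 → #105 → Base costs 92 (by enumerating all 60 distinct tours).
Excess = 98 − 92 = 6.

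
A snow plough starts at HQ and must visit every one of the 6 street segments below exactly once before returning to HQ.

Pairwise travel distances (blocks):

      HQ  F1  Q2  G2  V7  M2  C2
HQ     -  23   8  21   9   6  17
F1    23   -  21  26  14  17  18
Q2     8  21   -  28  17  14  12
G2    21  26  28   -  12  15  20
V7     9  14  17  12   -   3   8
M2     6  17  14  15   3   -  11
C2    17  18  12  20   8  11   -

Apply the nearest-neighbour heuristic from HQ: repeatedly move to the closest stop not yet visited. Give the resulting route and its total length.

At HQ the remaining stops are M2 6, Q2 8, V7 9, C2 17, G2 21, F1 23; go to M2.
At M2 the remaining stops are V7 3, C2 11, Q2 14, G2 15, F1 17; go to V7.
At V7 the remaining stops are C2 8, G2 12, F1 14, Q2 17; go to C2.
At C2 the remaining stops are Q2 12, F1 18, G2 20; go to Q2.
At Q2 the remaining stops are F1 21, G2 28; go to F1.
At F1 the remaining stops are G2 26; go to G2.
Return G2→HQ: 21.
Total = 6 + 3 + 8 + 12 + 21 + 26 + 21 = 97.

Total distance 97 blocks via the nearest-neighbour route HQ → M2 → V7 → C2 → Q2 → F1 → G2 → HQ.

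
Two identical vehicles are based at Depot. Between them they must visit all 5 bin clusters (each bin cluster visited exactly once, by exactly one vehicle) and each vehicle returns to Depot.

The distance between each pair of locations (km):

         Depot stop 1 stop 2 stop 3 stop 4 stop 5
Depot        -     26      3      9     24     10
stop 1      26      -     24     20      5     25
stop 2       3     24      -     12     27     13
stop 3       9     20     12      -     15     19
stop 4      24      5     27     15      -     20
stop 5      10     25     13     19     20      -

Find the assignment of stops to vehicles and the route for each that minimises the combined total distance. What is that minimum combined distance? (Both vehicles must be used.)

70 km — the smallest possible combined total.

There are 2^4 − 1 = 15 ways to divide the 5 stops into two non-empty groups. For each, the best each vehicle can do is its own shortest tour through its group:
  {stop 1} + {stop 2, stop 3, stop 4, stop 5}: 52 + 60 = 112
  {stop 2} + {stop 1, stop 3, stop 4, stop 5}: 6 + 64 = 70
  {stop 1, stop 2} + {stop 3, stop 4, stop 5}: 53 + 54 = 107
  {stop 3} + {stop 1, stop 2, stop 4, stop 5}: 18 + 62 = 80
  {stop 1, stop 3} + {stop 2, stop 4, stop 5}: 55 + 60 = 115
  {stop 2, stop 3} + {stop 1, stop 4, stop 5}: 24 + 61 = 85
  … (15 splits in total)
Best: vehicle 1 Depot → stop 2 → Depot = 6; vehicle 2 Depot → stop 3 → stop 1 → stop 4 → stop 5 → Depot = 64; combined 70.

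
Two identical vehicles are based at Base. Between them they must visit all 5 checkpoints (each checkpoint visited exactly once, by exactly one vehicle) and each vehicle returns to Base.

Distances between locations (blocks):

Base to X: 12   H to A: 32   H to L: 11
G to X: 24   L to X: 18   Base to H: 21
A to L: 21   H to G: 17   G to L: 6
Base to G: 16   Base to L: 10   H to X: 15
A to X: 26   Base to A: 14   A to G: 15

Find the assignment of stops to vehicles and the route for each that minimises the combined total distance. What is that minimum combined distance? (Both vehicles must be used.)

Try each way of splitting the stops between the two vehicles (each non-empty) and, for each split, find the best tour for each vehicle:
  {H} + {A, G, L, X}: 42 + 65 = 107
  {A} + {H, G, L, X}: 28 + 60 = 88
  {H, A} + {G, L, X}: 67 + 52 = 119
  {G} + {H, A, L, X}: 32 + 73 = 105
  {H, G} + {A, L, X}: 54 + 65 = 119
  {A, G} + {H, L, X}: 45 + 48 = 93
  … (15 splits in total)
Best: vehicle 1 Base → A → Base = 28; vehicle 2 Base → G → L → H → X → Base = 60; combined 88.

88 blocks — the smallest possible combined total.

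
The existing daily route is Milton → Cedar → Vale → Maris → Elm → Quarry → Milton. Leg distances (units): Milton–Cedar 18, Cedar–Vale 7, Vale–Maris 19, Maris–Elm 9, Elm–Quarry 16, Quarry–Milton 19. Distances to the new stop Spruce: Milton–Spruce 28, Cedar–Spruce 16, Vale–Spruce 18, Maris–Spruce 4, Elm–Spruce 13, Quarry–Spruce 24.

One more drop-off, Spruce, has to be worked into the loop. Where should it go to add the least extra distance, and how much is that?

+3 — insert Spruce between Vale and Maris.

Insertion cost between consecutive stops i–j is d(i,Spruce) + d(Spruce,j) − d(i,j):
  between Milton and Cedar: 28 + 16 − 18 = 26
  between Cedar and Vale: 16 + 18 − 7 = 27
  between Vale and Maris: 18 + 4 − 19 = 3
  between Maris and Elm: 4 + 13 − 9 = 8
  between Elm and Quarry: 13 + 24 − 16 = 21
  between Quarry and Milton: 24 + 28 − 19 = 33
Cheapest insertion is between Vale and Maris, adding 3.
New total = 88 + 3 = 91.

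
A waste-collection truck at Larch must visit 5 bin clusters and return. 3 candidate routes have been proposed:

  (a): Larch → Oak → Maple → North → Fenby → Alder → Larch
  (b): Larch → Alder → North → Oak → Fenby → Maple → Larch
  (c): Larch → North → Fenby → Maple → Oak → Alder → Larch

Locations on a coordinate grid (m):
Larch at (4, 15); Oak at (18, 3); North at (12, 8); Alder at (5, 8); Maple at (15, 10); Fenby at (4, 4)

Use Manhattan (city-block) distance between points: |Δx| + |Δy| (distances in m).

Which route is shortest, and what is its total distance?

66 m — (a) is the shortest.

(a): 26 + 10 + 5 + 12 + 5 + 8 = 66
(b): 8 + 7 + 11 + 15 + 17 + 16 = 74
(c): 15 + 12 + 17 + 10 + 18 + 8 = 80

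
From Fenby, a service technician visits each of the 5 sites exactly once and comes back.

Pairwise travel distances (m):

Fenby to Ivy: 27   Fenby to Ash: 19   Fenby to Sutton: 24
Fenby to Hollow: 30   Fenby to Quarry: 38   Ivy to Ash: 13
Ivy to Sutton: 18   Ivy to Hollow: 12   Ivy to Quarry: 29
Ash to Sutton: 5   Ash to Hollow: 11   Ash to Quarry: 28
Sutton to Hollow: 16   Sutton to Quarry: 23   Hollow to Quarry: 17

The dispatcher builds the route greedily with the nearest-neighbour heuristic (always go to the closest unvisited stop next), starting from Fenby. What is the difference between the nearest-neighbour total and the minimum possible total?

16 m longer than the optimal tour.

Fenby: Ash=19, Sutton=24, Ivy=27, Hollow=30, Quarry=38 ⇒ Ash
Ash: Sutton=5, Hollow=11, Ivy=13, Quarry=28 ⇒ Sutton
Sutton: Hollow=16, Ivy=18, Quarry=23 ⇒ Hollow
Hollow: Ivy=12, Quarry=17 ⇒ Ivy
Ivy: Quarry=29 ⇒ Quarry
NN route Fenby → Ash → Sutton → Hollow → Ivy → Quarry → Fenby costs 119.
Optimal: Fenby → Ivy → Hollow → Quarry → Sutton → Ash → Fenby costs 103 (by enumerating all 60 distinct tours).
Excess = 119 − 103 = 16.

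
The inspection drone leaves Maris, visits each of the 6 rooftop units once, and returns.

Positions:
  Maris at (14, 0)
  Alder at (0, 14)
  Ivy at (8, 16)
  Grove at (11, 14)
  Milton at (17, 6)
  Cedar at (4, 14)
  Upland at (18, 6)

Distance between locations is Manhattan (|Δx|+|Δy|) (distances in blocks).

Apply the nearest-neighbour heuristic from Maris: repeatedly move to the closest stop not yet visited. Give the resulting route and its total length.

From Maris: distances to unvisited — Milton=9, Upland=10, Grove=17, Ivy=22, Cedar=24, Alder=28. Nearest is Milton (9).
From Milton: distances to unvisited — Upland=1, Grove=14, Ivy=19, Cedar=21, Alder=25. Nearest is Upland (1).
From Upland: distances to unvisited — Grove=15, Ivy=20, Cedar=22, Alder=26. Nearest is Grove (15).
From Grove: distances to unvisited — Ivy=5, Cedar=7, Alder=11. Nearest is Ivy (5).
From Ivy: distances to unvisited — Cedar=6, Alder=10. Nearest is Cedar (6).
From Cedar: distances to unvisited — Alder=4. Nearest is Alder (4).
Return Alder→Maris: 28.
Total = 9 + 1 + 15 + 5 + 6 + 4 + 28 = 68.

Total distance 68 blocks via the nearest-neighbour route Maris → Milton → Upland → Grove → Ivy → Cedar → Alder → Maris.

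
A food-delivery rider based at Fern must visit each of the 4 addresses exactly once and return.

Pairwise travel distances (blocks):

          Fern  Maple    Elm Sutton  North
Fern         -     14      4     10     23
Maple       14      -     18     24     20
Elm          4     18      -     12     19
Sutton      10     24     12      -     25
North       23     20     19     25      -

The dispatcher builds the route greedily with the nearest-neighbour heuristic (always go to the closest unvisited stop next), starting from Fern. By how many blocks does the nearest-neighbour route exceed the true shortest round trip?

Excess over optimum: 8 blocks.

From Fern: Elm=4, Sutton=10, Maple=14, North=23 → choose Elm (4).
From Elm: Sutton=12, Maple=18, North=19 → choose Sutton (12).
From Sutton: Maple=24, North=25 → choose Maple (24).
From Maple: North=20 → choose North (20).
NN route Fern → Elm → Sutton → Maple → North → Fern costs 83.
Optimal: Fern → Maple → North → Elm → Sutton → Fern costs 75 (by enumerating all 12 distinct tours).
Excess = 83 − 75 = 8.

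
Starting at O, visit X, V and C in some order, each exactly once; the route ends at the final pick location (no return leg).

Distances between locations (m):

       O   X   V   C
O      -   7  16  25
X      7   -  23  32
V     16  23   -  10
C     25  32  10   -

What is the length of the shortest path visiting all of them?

There are 3! = 6 possible orderings.
O - X - V - C: 7+23+10 = 40
O - X - C - V: 7+32+10 = 49
O - V - X - C: 16+23+32 = 71
O - V - C - X: 16+10+32 = 58
O - C - X - V: 25+32+23 = 80
O - C - V - X: 25+10+23 = 58
The minimum is 40.
One shortest path: O → X → V → C.

40 m — the minimum one-way total.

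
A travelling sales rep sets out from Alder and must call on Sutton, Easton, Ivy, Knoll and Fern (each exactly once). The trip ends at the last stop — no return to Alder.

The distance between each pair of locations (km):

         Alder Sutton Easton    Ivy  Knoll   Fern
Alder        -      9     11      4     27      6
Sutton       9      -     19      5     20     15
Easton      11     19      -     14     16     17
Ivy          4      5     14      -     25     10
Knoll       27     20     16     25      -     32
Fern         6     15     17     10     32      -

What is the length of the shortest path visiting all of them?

56 km — the minimum one-way total.

There are 5! = 120 possible orderings.
Alder - Sutton - Easton - Ivy - Knoll - Fern: 9+19+14+25+32 = 99
Alder - Sutton - Easton - Ivy - Fern - Knoll: 9+19+14+10+32 = 84
Alder - Sutton - Easton - Knoll - Ivy - Fern: 9+19+16+25+10 = 79
Alder - Sutton - Easton - Knoll - Fern - Ivy: 9+19+16+32+10 = 86
Alder - Sutton - Easton - Fern - Ivy - Knoll: 9+19+17+10+25 = 80
Alder - Sutton - Easton - Fern - Knoll - Ivy: 9+19+17+32+25 = 102
Alder - Sutton - Ivy - Easton - Knoll - Fern: 9+5+14+16+32 = 76
Alder - Sutton - Ivy - Easton - Fern - Knoll: 9+5+14+17+32 = 77
Alder - Sutton - Ivy - Knoll - Easton - Fern: 9+5+25+16+17 = 72
Alder - Sutton - Ivy - Knoll - Fern - Easton: 9+5+25+32+17 = 88
Alder - Sutton - Ivy - Fern - Easton - Knoll: 9+5+10+17+16 = 57
Alder - Sutton - Ivy - Fern - Knoll - Easton: 9+5+10+32+16 = 72
Alder - Sutton - Knoll - Easton - Ivy - Fern: 9+20+16+14+10 = 69
Alder - Sutton - Knoll - Easton - Fern - Ivy: 9+20+16+17+10 = 72
… (106 more)
Alder - Fern - Sutton - Ivy - Easton - Knoll: 6+15+5+14+16 = 56  ← best
The minimum is 56.
One shortest path: Alder → Fern → Sutton → Ivy → Easton → Knoll.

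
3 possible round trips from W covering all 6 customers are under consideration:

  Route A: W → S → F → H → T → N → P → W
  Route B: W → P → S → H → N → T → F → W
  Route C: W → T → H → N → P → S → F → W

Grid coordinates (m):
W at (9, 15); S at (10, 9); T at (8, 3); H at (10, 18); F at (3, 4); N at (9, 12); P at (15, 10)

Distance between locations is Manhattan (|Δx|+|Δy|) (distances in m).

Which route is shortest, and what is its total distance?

Route A: 7 + 12 + 21 + 17 + 10 + 8 + 11 = 86
Route B: 11 + 6 + 9 + 7 + 10 + 6 + 17 = 66
Route C: 13 + 17 + 7 + 8 + 6 + 12 + 17 = 80

Shortest is Route B, total 66 m.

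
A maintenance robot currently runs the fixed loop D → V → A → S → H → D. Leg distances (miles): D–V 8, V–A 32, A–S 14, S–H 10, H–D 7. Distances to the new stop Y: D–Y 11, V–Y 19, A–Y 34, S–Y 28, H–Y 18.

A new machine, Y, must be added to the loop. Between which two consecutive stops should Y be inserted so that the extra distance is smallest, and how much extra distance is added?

+21 miles — insert Y between V and A.

Insertion cost between consecutive stops i–j is d(i,Y) + d(Y,j) − d(i,j):
  between D and V: 11 + 19 − 8 = 22
  between V and A: 19 + 34 − 32 = 21
  between A and S: 34 + 28 − 14 = 48
  between S and H: 28 + 18 − 10 = 36
  between H and D: 18 + 11 − 7 = 22
Cheapest insertion is between V and A, adding 21.
New total = 71 + 21 = 92.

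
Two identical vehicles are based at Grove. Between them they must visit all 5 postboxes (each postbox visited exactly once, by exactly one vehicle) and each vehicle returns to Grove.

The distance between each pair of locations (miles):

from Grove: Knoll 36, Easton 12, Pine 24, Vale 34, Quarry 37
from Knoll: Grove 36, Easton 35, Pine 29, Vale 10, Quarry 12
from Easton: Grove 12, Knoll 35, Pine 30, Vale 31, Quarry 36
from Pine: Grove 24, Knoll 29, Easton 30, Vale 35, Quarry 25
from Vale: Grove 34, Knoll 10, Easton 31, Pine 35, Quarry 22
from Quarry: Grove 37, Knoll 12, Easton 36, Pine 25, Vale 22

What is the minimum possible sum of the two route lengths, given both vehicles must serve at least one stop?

Check every non-empty split of the stops between the two vehicles; for each half take its own optimal tour:
  {Knoll} + {Easton, Pine, Vale, Quarry}: 72 + 114 = 186
  {Easton} + {Knoll, Pine, Vale, Quarry}: 24 + 105 = 129
  {Knoll, Easton} + {Pine, Vale, Quarry}: 83 + 105 = 188
  {Pine} + {Knoll, Easton, Vale, Quarry}: 48 + 102 = 150
  {Knoll, Pine} + {Easton, Vale, Quarry}: 89 + 102 = 191
  {Easton, Pine} + {Knoll, Vale, Quarry}: 66 + 93 = 159
  … (15 splits in total)
Best: vehicle 1 Grove → Easton → Grove = 24; vehicle 2 Grove → Pine → Quarry → Knoll → Vale → Grove = 105; combined 129.

Minimum combined distance: 129 miles.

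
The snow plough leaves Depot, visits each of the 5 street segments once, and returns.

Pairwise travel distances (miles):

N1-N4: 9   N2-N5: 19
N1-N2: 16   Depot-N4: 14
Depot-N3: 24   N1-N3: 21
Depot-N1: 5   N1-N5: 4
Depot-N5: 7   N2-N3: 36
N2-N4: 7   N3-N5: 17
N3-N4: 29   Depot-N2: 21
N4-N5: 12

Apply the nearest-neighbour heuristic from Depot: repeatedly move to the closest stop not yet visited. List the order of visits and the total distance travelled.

Nearest-neighbour total = 88 miles; route Depot → N1 → N5 → N4 → N2 → N3 → Depot.

Depot → [N1:5 / N5:7 / N4:14 / N2:21 / N3:24] → N1 (5)
N1 → [N5:4 / N4:9 / N2:16 / N3:21] → N5 (4)
N5 → [N4:12 / N3:17 / N2:19] → N4 (12)
N4 → [N2:7 / N3:29] → N2 (7)
N2 → [N3:36] → N3 (36)
Return N3→Depot: 24.
Total = 5 + 4 + 12 + 7 + 36 + 24 = 88.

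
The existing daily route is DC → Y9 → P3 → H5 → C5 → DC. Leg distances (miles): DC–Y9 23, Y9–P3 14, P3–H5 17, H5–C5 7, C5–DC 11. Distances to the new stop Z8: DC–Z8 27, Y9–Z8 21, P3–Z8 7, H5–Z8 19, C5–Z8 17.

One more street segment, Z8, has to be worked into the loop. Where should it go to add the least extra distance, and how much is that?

Minimum extra distance: 9 miles, inserting Z8 between P3 and H5.

Insertion cost between consecutive stops i–j is d(i,Z8) + d(Z8,j) − d(i,j):
  between DC and Y9: 27 + 21 − 23 = 25
  between Y9 and P3: 21 + 7 − 14 = 14
  between P3 and H5: 7 + 19 − 17 = 9
  between H5 and C5: 19 + 17 − 7 = 29
  between C5 and DC: 17 + 27 − 11 = 33
Cheapest insertion is between P3 and H5, adding 9.
New total = 72 + 9 = 81.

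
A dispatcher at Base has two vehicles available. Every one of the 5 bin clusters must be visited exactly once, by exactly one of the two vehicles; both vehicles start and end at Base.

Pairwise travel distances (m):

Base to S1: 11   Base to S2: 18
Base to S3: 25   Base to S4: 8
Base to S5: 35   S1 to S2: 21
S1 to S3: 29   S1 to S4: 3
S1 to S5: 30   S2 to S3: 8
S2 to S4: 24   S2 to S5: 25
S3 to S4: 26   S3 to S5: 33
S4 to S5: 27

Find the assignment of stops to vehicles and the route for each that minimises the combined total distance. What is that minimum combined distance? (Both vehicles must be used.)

There are 2^4 − 1 = 15 ways to divide the 5 stops into two non-empty groups. For each, the best each vehicle can do is its own shortest tour through its group:
  {S1} + {S2, S3, S4, S5}: 22 + 93 = 115
  {S2} + {S1, S3, S4, S5}: 36 + 99 = 135
  {S1, S2} + {S3, S4, S5}: 50 + 93 = 143
  {S3} + {S1, S2, S4, S5}: 50 + 84 = 134
  {S1, S3} + {S2, S4, S5}: 65 + 78 = 143
  {S2, S3} + {S1, S4, S5}: 51 + 76 = 127
  … (15 splits in total)
Best: vehicle 1 Base → S1 → Base = 22; vehicle 2 Base → S3 → S2 → S5 → S4 → Base = 93; combined 115.

115 m — the smallest possible combined total.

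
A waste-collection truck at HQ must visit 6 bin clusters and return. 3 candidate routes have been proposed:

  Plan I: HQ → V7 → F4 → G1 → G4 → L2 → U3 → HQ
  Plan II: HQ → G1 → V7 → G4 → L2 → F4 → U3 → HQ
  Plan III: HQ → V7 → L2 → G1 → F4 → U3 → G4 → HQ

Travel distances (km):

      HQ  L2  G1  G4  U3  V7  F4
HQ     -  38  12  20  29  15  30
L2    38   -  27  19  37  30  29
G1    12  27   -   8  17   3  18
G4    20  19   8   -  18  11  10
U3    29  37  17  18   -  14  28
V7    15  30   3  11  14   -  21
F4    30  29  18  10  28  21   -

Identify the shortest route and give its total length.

Plan I: 15 + 21 + 18 + 8 + 19 + 37 + 29 = 147
Plan II: 12 + 3 + 11 + 19 + 29 + 28 + 29 = 131
Plan III: 15 + 30 + 27 + 18 + 28 + 18 + 20 = 156

Shortest is Plan II, total 131 km.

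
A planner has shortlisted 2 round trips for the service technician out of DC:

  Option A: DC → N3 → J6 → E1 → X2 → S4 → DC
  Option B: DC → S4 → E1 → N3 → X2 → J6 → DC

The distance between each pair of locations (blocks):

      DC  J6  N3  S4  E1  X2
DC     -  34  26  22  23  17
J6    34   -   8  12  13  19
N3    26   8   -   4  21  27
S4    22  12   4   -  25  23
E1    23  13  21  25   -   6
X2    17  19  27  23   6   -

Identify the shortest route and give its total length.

Option A: 26 + 8 + 13 + 6 + 23 + 22 = 98
Option B: 22 + 25 + 21 + 27 + 19 + 34 = 148

Shortest is Option A, total 98 blocks.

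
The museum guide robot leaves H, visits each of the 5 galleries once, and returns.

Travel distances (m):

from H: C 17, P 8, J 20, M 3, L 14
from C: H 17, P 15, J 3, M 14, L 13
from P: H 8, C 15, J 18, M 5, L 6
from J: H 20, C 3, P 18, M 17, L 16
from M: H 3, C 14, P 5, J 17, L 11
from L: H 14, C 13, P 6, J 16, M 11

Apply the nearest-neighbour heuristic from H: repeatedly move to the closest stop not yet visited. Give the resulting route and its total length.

At H the remaining stops are M 3, P 8, L 14, C 17, J 20; go to M.
At M the remaining stops are P 5, L 11, C 14, J 17; go to P.
At P the remaining stops are L 6, C 15, J 18; go to L.
At L the remaining stops are C 13, J 16; go to C.
At C the remaining stops are J 3; go to J.
Return J→H: 20.
Total = 3 + 5 + 6 + 13 + 3 + 20 = 50.

50 m along H → M → P → L → C → J → H.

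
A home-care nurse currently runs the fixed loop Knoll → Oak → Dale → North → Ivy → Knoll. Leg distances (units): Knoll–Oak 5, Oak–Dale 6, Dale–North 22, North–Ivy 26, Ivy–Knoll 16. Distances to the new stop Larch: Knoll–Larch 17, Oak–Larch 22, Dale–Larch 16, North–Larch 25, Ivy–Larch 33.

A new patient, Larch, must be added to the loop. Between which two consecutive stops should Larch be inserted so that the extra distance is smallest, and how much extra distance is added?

Insertion cost between consecutive stops i–j is d(i,Larch) + d(Larch,j) − d(i,j):
  between Knoll and Oak: 17 + 22 − 5 = 34
  between Oak and Dale: 22 + 16 − 6 = 32
  between Dale and North: 16 + 25 − 22 = 19
  between North and Ivy: 25 + 33 − 26 = 32
  between Ivy and Knoll: 33 + 17 − 16 = 34
Cheapest insertion is between Dale and North, adding 19.
New total = 75 + 19 = 94.

Minimum extra distance: 19, inserting Larch between Dale and North.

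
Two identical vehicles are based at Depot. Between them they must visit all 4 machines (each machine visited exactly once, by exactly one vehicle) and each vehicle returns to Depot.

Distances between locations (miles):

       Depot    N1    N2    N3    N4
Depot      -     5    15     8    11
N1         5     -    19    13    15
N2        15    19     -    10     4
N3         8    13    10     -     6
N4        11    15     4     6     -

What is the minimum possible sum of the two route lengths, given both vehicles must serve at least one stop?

Check every non-empty split of the stops between the two vehicles; for each half take its own optimal tour:
  {N1} + {N2, N3, N4}: 10 + 33 = 43
  {N2} + {N1, N3, N4}: 30 + 34 = 64
  {N1, N2} + {N3, N4}: 39 + 25 = 64
  {N3} + {N1, N2, N4}: 16 + 39 = 55
  {N1, N3} + {N2, N4}: 26 + 30 = 56
  {N2, N3} + {N1, N4}: 33 + 31 = 64
  … (7 splits in total)
Best: vehicle 1 Depot → N1 → Depot = 10; vehicle 2 Depot → N2 → N4 → N3 → Depot = 33; combined 43.

Minimum combined distance: 43 miles.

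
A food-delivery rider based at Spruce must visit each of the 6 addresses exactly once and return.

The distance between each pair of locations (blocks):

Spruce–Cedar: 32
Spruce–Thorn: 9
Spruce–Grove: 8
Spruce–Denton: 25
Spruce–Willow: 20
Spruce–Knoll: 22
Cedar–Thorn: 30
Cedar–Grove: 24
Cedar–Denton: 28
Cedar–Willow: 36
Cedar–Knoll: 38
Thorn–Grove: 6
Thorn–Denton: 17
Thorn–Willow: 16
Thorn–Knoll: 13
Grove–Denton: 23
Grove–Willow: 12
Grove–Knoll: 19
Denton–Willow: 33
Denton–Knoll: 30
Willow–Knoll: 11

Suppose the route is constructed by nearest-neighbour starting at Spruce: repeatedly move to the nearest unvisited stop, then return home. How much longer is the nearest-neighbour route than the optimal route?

The nearest-neighbour route is 10 blocks longer than optimal.

From Spruce: Grove=8, Thorn=9, Willow=20, Knoll=22, Denton=25, Cedar=32 → choose Grove (8).
From Grove: Thorn=6, Willow=12, Knoll=19, Denton=23, Cedar=24 → choose Thorn (6).
From Thorn: Knoll=13, Willow=16, Denton=17, Cedar=30 → choose Knoll (13).
From Knoll: Willow=11, Denton=30, Cedar=38 → choose Willow (11).
From Willow: Denton=33, Cedar=36 → choose Denton (33).
From Denton: Cedar=28 → choose Cedar (28).
NN route Spruce → Grove → Thorn → Knoll → Willow → Denton → Cedar → Spruce costs 131.
Optimal: Spruce → Cedar → Denton → Thorn → Knoll → Willow → Grove → Spruce costs 121 (by enumerating all 360 distinct tours).
Excess = 131 − 121 = 10.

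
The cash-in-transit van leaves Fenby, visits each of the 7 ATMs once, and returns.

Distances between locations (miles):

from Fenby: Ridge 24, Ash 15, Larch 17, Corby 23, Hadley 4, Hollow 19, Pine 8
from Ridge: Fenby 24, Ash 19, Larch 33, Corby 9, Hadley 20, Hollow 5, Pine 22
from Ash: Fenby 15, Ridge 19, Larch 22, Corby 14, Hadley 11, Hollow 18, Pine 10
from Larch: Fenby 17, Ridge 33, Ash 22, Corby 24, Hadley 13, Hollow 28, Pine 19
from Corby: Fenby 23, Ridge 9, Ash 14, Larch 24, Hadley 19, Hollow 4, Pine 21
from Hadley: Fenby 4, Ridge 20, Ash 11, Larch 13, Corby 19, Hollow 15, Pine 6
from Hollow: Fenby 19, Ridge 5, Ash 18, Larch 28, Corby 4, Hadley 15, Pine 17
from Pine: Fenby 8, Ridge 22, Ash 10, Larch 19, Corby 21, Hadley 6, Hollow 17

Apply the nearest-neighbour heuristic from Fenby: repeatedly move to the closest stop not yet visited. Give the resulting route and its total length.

Fenby → [Hadley:4 / Pine:8 / Ash:15 / Larch:17 / Hollow:19 / Corby:23 / Ridge:24] → Hadley (4)
Hadley → [Pine:6 / Ash:11 / Larch:13 / Hollow:15 / Corby:19 / Ridge:20] → Pine (6)
Pine → [Ash:10 / Hollow:17 / Larch:19 / Corby:21 / Ridge:22] → Ash (10)
Ash → [Corby:14 / Hollow:18 / Ridge:19 / Larch:22] → Corby (14)
Corby → [Hollow:4 / Ridge:9 / Larch:24] → Hollow (4)
Hollow → [Ridge:5 / Larch:28] → Ridge (5)
Ridge → [Larch:33] → Larch (33)
Return Larch→Fenby: 17.
Total = 4 + 6 + 10 + 14 + 4 + 5 + 33 + 17 = 93.

93 miles along Fenby → Hadley → Pine → Ash → Corby → Hollow → Ridge → Larch → Fenby.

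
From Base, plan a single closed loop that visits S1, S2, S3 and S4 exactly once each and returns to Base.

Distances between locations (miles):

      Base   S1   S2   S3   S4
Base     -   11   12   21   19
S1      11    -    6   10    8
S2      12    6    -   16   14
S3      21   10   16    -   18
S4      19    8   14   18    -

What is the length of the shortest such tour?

Shortest round trip = 65 miles.

With 4 stops there are 4!/2 = 12 distinct round trips (a route and its reverse cost the same).
Base - S1 - S2 - S3 - S4 - Base: 11+6+16+18+19 = 70
Base - S1 - S2 - S4 - S3 - Base: 11+6+14+18+21 = 70
Base - S1 - S3 - S2 - S4 - Base: 11+10+16+14+19 = 70
Base - S1 - S3 - S4 - S2 - Base: 11+10+18+14+12 = 65
Base - S1 - S4 - S2 - S3 - Base: 11+8+14+16+21 = 70
Base - S1 - S4 - S3 - S2 - Base: 11+8+18+16+12 = 65
Base - S2 - S1 - S3 - S4 - Base: 12+6+10+18+19 = 65
Base - S2 - S1 - S4 - S3 - Base: 12+6+8+18+21 = 65
Base - S2 - S3 - S1 - S4 - Base: 12+16+10+8+19 = 65
Base - S2 - S4 - S1 - S3 - Base: 12+14+8+10+21 = 65
Base - S3 - S1 - S2 - S4 - Base: 21+10+6+14+19 = 70
Base - S3 - S2 - S1 - S4 - Base: 21+16+6+8+19 = 70
The minimum is 65.
One optimal route: Base → S1 → S3 → S4 → S2 → Base (or its reverse).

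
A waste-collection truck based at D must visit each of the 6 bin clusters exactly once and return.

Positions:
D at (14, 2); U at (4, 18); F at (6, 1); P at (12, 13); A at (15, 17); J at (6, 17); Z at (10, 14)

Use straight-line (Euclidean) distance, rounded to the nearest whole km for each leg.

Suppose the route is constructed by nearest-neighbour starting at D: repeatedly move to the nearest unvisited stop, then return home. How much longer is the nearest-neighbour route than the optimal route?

D: F=8, P=11, Z=13, A=15, J=17, U=19 ⇒ F
F: P=13, Z=14, J=16, U=17, A=18 ⇒ P
P: Z=2, A=5, J=7, U=9 ⇒ Z
Z: J=5, A=6, U=7 ⇒ J
J: U=2, A=9 ⇒ U
U: A=11 ⇒ A
NN route D → F → P → Z → J → U → A → D costs 56.
Optimal: D → F → U → J → Z → P → A → D costs 54 (by enumerating all 360 distinct tours).
Excess = 56 − 54 = 2.

Excess over optimum: 2 km.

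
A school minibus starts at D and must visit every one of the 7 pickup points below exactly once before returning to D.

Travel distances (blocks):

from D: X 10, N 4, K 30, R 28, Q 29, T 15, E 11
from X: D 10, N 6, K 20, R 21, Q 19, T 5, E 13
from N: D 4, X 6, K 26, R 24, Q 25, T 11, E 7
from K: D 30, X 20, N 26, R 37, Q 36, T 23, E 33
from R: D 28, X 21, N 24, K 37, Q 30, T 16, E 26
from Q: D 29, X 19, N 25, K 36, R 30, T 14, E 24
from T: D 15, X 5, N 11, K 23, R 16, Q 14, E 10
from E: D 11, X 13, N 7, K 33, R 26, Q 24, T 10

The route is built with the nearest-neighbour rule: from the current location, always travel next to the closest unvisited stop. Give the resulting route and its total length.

Nearest-neighbour total = 146 blocks; route D → N → X → T → E → Q → R → K → D.

At D the remaining stops are N 4, X 10, E 11, T 15, R 28, Q 29, K 30; go to N.
At N the remaining stops are X 6, E 7, T 11, R 24, Q 25, K 26; go to X.
At X the remaining stops are T 5, E 13, Q 19, K 20, R 21; go to T.
At T the remaining stops are E 10, Q 14, R 16, K 23; go to E.
At E the remaining stops are Q 24, R 26, K 33; go to Q.
At Q the remaining stops are R 30, K 36; go to R.
At R the remaining stops are K 37; go to K.
Return K→D: 30.
Total = 4 + 6 + 5 + 10 + 24 + 30 + 37 + 30 = 146.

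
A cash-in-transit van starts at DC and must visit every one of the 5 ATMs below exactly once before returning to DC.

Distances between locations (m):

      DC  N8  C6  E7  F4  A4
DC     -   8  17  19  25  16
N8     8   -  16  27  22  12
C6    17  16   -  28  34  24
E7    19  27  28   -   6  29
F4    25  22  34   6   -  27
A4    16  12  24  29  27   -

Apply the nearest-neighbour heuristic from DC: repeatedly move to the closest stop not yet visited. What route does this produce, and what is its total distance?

Nearest-neighbour total = 103 m; route DC → N8 → A4 → C6 → E7 → F4 → DC.

DC → [N8:8 / A4:16 / C6:17 / E7:19 / F4:25] → N8 (8)
N8 → [A4:12 / C6:16 / F4:22 / E7:27] → A4 (12)
A4 → [C6:24 / F4:27 / E7:29] → C6 (24)
C6 → [E7:28 / F4:34] → E7 (28)
E7 → [F4:6] → F4 (6)
Return F4→DC: 25.
Total = 8 + 12 + 24 + 28 + 6 + 25 = 103.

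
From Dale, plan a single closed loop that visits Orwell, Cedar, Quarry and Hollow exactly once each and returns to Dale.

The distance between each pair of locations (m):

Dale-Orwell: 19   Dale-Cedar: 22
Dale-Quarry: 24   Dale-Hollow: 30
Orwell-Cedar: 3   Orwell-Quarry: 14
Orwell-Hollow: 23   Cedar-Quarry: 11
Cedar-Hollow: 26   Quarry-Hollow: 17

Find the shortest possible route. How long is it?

There are 12 distinct closed tours to check (reversals are equivalent).
Dale → Orwell → Cedar → Quarry → Hollow → Dale: 19+3+11+17+30 = 80
Dale → Orwell → Cedar → Hollow → Quarry → Dale: 19+3+26+17+24 = 89
Dale → Orwell → Quarry → Cedar → Hollow → Dale: 19+14+11+26+30 = 100
Dale → Orwell → Quarry → Hollow → Cedar → Dale: 19+14+17+26+22 = 98
Dale → Orwell → Hollow → Cedar → Quarry → Dale: 19+23+26+11+24 = 103
Dale → Orwell → Hollow → Quarry → Cedar → Dale: 19+23+17+11+22 = 92
Dale → Cedar → Orwell → Quarry → Hollow → Dale: 22+3+14+17+30 = 86
Dale → Cedar → Orwell → Hollow → Quarry → Dale: 22+3+23+17+24 = 89
Dale → Cedar → Quarry → Orwell → Hollow → Dale: 22+11+14+23+30 = 100
Dale → Cedar → Hollow → Orwell → Quarry → Dale: 22+26+23+14+24 = 109
Dale → Quarry → Orwell → Cedar → Hollow → Dale: 24+14+3+26+30 = 97
Dale → Quarry → Cedar → Orwell → Hollow → Dale: 24+11+3+23+30 = 91
The minimum is 80.
One optimal route: Dale → Orwell → Cedar → Quarry → Hollow → Dale (or its reverse).

Minimum total distance: 80 m.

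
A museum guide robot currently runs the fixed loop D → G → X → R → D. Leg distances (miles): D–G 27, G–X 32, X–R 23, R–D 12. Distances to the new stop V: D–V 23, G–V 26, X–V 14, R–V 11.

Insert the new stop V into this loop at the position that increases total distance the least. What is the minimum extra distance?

+2 miles — insert V between X and R.

Insertion cost between consecutive stops i–j is d(i,V) + d(V,j) − d(i,j):
  between D and G: 23 + 26 − 27 = 22
  between G and X: 26 + 14 − 32 = 8
  between X and R: 14 + 11 − 23 = 2
  between R and D: 11 + 23 − 12 = 22
Cheapest insertion is between X and R, adding 2.
New total = 94 + 2 = 96.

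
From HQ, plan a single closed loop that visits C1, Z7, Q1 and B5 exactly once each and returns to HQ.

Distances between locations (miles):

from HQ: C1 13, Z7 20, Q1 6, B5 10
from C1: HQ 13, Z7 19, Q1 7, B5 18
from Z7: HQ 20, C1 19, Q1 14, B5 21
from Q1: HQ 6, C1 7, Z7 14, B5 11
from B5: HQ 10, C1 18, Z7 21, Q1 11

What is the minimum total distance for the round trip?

There are 12 distinct closed tours to check (reversals are equivalent).
HQ-C1-Z7-Q1-B5-HQ: 13+19+14+11+10 = 67
HQ-C1-Z7-B5-Q1-HQ: 13+19+21+11+6 = 70
HQ-C1-Q1-Z7-B5-HQ: 13+7+14+21+10 = 65
HQ-C1-Q1-B5-Z7-HQ: 13+7+11+21+20 = 72
HQ-C1-B5-Z7-Q1-HQ: 13+18+21+14+6 = 72
HQ-C1-B5-Q1-Z7-HQ: 13+18+11+14+20 = 76
HQ-Z7-C1-Q1-B5-HQ: 20+19+7+11+10 = 67
HQ-Z7-C1-B5-Q1-HQ: 20+19+18+11+6 = 74
HQ-Z7-Q1-C1-B5-HQ: 20+14+7+18+10 = 69
HQ-Z7-B5-C1-Q1-HQ: 20+21+18+7+6 = 72
HQ-Q1-C1-Z7-B5-HQ: 6+7+19+21+10 = 63
HQ-Q1-Z7-C1-B5-HQ: 6+14+19+18+10 = 67
The minimum is 63.
One optimal route: HQ → Q1 → C1 → Z7 → B5 → HQ (or its reverse).

63 miles — the shortest possible round trip.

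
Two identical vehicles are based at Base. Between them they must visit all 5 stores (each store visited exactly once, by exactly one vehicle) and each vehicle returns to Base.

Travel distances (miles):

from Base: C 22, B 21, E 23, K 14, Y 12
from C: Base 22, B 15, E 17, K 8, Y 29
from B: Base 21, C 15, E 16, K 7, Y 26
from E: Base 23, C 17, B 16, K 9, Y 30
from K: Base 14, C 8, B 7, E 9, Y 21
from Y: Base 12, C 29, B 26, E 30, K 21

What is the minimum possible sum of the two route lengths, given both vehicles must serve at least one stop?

Check every non-empty split of the stops between the two vehicles; for each half take its own optimal tour:
  {C} + {B, E, K, Y}: 44 + 77 = 121
  {B} + {C, E, K, Y}: 42 + 81 = 123
  {C, B} + {E, K, Y}: 58 + 65 = 123
  {E} + {C, B, K, Y}: 46 + 75 = 121
  {C, E} + {B, K, Y}: 62 + 59 = 121
  {B, E} + {C, K, Y}: 60 + 63 = 123
  … (15 splits in total)
  {C, B, E, K} + {Y}: 76 + 24 = 100  ← best
Best: vehicle 1 Base → C → B → E → K → Base = 76; vehicle 2 Base → Y → Base = 24; combined 100.

100 miles — the smallest possible combined total.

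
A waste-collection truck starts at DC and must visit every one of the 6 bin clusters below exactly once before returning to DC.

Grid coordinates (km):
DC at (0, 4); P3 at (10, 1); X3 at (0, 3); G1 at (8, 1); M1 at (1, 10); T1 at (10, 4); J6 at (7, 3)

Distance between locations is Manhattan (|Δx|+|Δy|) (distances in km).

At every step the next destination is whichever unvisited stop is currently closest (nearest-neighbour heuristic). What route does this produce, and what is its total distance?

38 km along DC → X3 → J6 → G1 → P3 → T1 → M1 → DC.

DC → [X3:1 / M1:7 / J6:8 / T1:10 / G1:11 / P3:13] → X3 (1)
X3 → [J6:7 / M1:8 / G1:10 / T1:11 / P3:12] → J6 (7)
J6 → [G1:3 / T1:4 / P3:5 / M1:13] → G1 (3)
G1 → [P3:2 / T1:5 / M1:16] → P3 (2)
P3 → [T1:3 / M1:18] → T1 (3)
T1 → [M1:15] → M1 (15)
Return M1→DC: 7.
Total = 1 + 7 + 3 + 2 + 3 + 15 + 7 = 38.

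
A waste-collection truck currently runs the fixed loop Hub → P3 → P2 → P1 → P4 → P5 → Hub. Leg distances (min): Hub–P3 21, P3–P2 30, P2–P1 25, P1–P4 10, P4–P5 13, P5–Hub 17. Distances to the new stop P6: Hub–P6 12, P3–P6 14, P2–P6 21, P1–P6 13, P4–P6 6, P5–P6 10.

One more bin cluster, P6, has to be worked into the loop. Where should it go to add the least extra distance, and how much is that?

Minimum extra distance: 3 min, inserting P6 between P4 and P5.

Insertion cost between consecutive stops i–j is d(i,P6) + d(P6,j) − d(i,j):
  between Hub and P3: 12 + 14 − 21 = 5
  between P3 and P2: 14 + 21 − 30 = 5
  between P2 and P1: 21 + 13 − 25 = 9
  between P1 and P4: 13 + 6 − 10 = 9
  between P4 and P5: 6 + 10 − 13 = 3
  between P5 and Hub: 10 + 12 − 17 = 5
Cheapest insertion is between P4 and P5, adding 3.
New total = 116 + 3 = 119.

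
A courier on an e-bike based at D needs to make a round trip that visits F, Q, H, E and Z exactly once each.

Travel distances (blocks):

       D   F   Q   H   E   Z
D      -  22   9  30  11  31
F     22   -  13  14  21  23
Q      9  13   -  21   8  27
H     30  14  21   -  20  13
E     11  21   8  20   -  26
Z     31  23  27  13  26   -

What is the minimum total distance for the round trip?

D-F-Q-H-E-Z-D: 22+13+21+20+26+31 = 133
D-F-Q-H-Z-E-D: 22+13+21+13+26+11 = 106
D-F-Q-E-H-Z-D: 22+13+8+20+13+31 = 107
D-F-Q-E-Z-H-D: 22+13+8+26+13+30 = 112
D-F-Q-Z-H-E-D: 22+13+27+13+20+11 = 106
D-F-Q-Z-E-H-D: 22+13+27+26+20+30 = 138
D-F-H-Q-E-Z-D: 22+14+21+8+26+31 = 122
D-F-H-Q-Z-E-D: 22+14+21+27+26+11 = 121
D-F-H-E-Q-Z-D: 22+14+20+8+27+31 = 122
D-F-H-E-Z-Q-D: 22+14+20+26+27+9 = 118
D-F-H-Z-Q-E-D: 22+14+13+27+8+11 = 95
D-F-H-Z-E-Q-D: 22+14+13+26+8+9 = 92
D-F-E-Q-H-Z-D: 22+21+8+21+13+31 = 116
D-F-E-Q-Z-H-D: 22+21+8+27+13+30 = 121
… (46 more)
D-Q-F-H-Z-E-D: 9+13+14+13+26+11 = 86  ← best
The minimum is 86.
One optimal route: D → Q → F → H → Z → E → D (or its reverse).

Minimum total distance: 86 blocks.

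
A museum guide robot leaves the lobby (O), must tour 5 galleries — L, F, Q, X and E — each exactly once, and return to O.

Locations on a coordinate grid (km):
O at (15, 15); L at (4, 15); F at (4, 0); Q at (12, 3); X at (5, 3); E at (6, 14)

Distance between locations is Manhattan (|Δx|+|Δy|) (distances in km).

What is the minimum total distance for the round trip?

With 5 stops there are 5!/2 = 60 distinct round trips (a route and its reverse cost the same).
O→L→F→Q→X→E→O: 11+15+11+7+12+10 = 66
O→L→F→Q→E→X→O: 11+15+11+17+12+22 = 88
O→L→F→X→Q→E→O: 11+15+4+7+17+10 = 64
O→L→F→X→E→Q→O: 11+15+4+12+17+15 = 74
O→L→F→E→Q→X→O: 11+15+16+17+7+22 = 88
O→L→F→E→X→Q→O: 11+15+16+12+7+15 = 76
O→L→Q→F→X→E→O: 11+20+11+4+12+10 = 68
O→L→Q→F→E→X→O: 11+20+11+16+12+22 = 92
O→L→Q→X→F→E→O: 11+20+7+4+16+10 = 68
O→L→Q→X→E→F→O: 11+20+7+12+16+26 = 92
O→L→Q→E→F→X→O: 11+20+17+16+4+22 = 90
O→L→Q→E→X→F→O: 11+20+17+12+4+26 = 90
O→L→X→F→Q→E→O: 11+13+4+11+17+10 = 66
O→L→X→F→E→Q→O: 11+13+4+16+17+15 = 76
… (46 more)
O→Q→X→F→L→E→O: 15+7+4+15+3+10 = 54  ← best
The minimum is 54.
One optimal route: O → Q → X → F → L → E → O (or its reverse).

54 km — the shortest possible round trip.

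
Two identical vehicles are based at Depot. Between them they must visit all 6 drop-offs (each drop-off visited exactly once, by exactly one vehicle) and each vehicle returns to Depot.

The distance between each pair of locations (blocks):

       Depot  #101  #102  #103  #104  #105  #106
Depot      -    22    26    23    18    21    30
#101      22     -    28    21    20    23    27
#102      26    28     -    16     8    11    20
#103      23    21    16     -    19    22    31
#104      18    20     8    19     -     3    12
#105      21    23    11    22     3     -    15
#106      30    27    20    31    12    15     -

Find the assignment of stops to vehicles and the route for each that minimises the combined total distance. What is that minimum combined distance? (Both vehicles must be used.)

139 blocks — the smallest possible combined total.

Check every non-empty split of the stops between the two vehicles; for each half take its own optimal tour:
  {#101} + {#102, #103, #104, #105, #106}: 44 + 95 = 139
  {#102} + {#101, #103, #104, #105, #106}: 52 + 107 = 159
  {#101, #102} + {#103, #104, #105, #106}: 76 + 90 = 166
  {#103} + {#101, #102, #104, #105, #106}: 46 + 101 = 147
  {#101, #103} + {#102, #104, #105, #106}: 66 + 82 = 148
  {#102, #103} + {#101, #104, #105, #106}: 65 + 85 = 150
  … (31 splits in total)
Best: vehicle 1 Depot → #101 → Depot = 44; vehicle 2 Depot → #103 → #102 → #104 → #105 → #106 → Depot = 95; combined 139.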